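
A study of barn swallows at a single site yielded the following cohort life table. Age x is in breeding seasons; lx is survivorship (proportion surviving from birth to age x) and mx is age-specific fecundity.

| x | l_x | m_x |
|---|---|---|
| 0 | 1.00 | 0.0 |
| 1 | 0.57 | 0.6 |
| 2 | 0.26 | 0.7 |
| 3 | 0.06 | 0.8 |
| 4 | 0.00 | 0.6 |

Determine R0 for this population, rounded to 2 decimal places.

0.57

lx·mx by age: 0, 0.342, 0.182, 0.048, 0
R0 = Σ lx·mx = 0.572 → 0.57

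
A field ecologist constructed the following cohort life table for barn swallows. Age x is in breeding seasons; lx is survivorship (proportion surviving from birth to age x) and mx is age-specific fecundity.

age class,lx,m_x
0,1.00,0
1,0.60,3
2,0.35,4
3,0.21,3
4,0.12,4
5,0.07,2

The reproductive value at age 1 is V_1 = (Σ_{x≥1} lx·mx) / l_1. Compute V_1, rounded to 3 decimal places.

7.417

lx·mx for x ≥ 1: 1.8, 1.4, 0.63, 0.48, 0.14 → sum = 4.45
V_1 = 4.45 / l_1 = 4.45 / 0.6 = 7.416667… → 7.417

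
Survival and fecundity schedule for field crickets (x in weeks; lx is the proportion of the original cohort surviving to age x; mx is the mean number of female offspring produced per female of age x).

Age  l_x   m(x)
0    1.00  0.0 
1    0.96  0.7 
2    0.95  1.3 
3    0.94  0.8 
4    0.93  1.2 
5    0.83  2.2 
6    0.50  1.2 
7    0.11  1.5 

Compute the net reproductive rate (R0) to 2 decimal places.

6.37

lx·mx by age: 0, 0.672, 1.235, 0.752, 1.116, 1.826, 0.6, 0.165
R0 = Σ lx·mx = 6.366 → 6.37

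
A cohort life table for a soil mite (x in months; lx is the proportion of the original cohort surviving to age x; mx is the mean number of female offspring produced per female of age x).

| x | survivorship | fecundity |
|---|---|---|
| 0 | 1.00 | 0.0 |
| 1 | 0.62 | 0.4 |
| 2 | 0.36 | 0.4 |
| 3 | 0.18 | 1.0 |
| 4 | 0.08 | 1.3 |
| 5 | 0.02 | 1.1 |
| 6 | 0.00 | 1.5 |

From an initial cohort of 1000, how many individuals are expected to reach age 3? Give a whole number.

Expected survivors = N0 · l_3 = 1000 × 0.18 = 180 → 180

180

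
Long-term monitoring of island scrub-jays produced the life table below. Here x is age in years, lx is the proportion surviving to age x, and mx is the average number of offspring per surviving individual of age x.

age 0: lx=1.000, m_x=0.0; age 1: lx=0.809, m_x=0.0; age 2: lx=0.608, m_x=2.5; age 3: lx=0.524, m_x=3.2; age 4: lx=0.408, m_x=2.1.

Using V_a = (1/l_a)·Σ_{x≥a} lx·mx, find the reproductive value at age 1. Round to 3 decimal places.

lx·mx for x ≥ 1: 0, 1.52, 1.6768, 0.8568 → sum = 4.0536
V_1 = 4.0536 / l_1 = 4.0536 / 0.809 = 5.01063… → 5.011

5.011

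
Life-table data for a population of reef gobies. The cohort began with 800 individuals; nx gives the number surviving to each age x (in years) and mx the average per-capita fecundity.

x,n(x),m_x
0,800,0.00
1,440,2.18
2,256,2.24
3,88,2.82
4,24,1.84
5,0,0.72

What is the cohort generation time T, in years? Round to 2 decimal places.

1.66

lx = nx/n0 = nx/800: 1, 0.55, 0.32, 0.11, 0.03, 0
lx·mx: 0, 1.199, 0.7168, 0.3102, 0.0552, 0 → R0 = 2.2812
x·lx·mx: 0, 1.199, 1.4336, 0.9306, 0.2208, 0 → Σ = 3.784
T = 3.784 / 2.2812 = 1.658776… → 1.66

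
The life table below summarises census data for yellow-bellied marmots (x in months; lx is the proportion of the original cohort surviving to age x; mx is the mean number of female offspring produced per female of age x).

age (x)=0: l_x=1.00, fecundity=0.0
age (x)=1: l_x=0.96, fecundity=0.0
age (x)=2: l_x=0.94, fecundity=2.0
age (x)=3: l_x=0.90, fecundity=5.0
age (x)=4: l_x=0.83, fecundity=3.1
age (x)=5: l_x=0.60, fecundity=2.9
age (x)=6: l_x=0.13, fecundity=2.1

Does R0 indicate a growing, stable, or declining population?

growing

R0 = Σ lx·mx = 0 + 0 + 1.88 + 4.5 + 2.573 + 1.74 + 0.273 = 10.966
R0 > 1, so the population is growing.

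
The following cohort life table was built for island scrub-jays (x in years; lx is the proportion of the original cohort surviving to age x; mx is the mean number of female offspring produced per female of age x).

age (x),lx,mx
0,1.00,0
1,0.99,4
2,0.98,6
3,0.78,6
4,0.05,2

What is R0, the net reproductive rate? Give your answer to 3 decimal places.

lx·mx by age: 0, 3.96, 5.88, 4.68, 0.1
R0 = Σ lx·mx = 14.62 → 14.620

14.620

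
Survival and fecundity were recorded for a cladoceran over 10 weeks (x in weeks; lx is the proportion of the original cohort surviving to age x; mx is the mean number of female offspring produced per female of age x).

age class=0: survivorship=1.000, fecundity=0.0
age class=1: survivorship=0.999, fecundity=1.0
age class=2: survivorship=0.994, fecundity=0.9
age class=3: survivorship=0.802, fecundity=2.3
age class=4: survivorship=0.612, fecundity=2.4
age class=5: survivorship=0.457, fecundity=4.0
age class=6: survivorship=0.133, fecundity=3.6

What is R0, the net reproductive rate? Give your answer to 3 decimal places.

lx·mx by age: 0, 0.999, 0.8946, 1.8446, 1.4688, 1.828, 0.4788
R0 = Σ lx·mx = 7.5138 → 7.514

7.514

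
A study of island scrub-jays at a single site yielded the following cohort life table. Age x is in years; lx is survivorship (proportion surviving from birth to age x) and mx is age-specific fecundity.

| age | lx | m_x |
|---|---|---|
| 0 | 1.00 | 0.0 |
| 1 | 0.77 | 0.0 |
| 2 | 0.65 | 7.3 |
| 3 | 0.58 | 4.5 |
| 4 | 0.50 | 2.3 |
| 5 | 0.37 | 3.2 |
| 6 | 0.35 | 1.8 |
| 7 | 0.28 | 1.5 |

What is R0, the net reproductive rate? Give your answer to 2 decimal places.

10.74

lx·mx by age: 0, 0, 4.745, 2.61, 1.15, 1.184, 0.63, 0.42
R0 = Σ lx·mx = 10.739 → 10.74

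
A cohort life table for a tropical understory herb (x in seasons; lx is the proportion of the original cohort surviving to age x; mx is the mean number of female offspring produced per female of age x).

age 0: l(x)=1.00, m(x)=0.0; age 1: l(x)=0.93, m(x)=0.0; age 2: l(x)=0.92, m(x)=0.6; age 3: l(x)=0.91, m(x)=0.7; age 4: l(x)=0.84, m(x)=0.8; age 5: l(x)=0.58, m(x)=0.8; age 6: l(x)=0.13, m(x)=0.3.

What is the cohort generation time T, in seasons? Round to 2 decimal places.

3.49

lx·mx: 0, 0, 0.552, 0.637, 0.672, 0.464, 0.039 → R0 = 2.364
x·lx·mx: 0, 0, 1.104, 1.911, 2.688, 2.32, 0.234 → Σ = 8.257
T = 8.257 / 2.364 = 3.492809… → 3.49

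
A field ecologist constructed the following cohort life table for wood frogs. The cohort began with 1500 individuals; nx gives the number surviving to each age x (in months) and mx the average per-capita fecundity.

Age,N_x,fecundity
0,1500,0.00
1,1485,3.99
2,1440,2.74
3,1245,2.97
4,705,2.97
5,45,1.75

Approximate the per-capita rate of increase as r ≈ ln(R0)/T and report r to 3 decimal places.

1.099

lx = nx/n0 = nx/1500: 1, 0.99, 0.96, 0.83, 0.47, 0.03
R0 = Σ lx·mx = 0 + 3.9501 + 2.6304 + 2.4651 + 1.3959 + 0.0525 = 10.494
Σ x·lx·mx = 22.4523; T = 22.4523/10.494 = 2.13954…
r ≈ ln(R0)/T = ln(10.494)/2.13954… = 1.09874… → 1.099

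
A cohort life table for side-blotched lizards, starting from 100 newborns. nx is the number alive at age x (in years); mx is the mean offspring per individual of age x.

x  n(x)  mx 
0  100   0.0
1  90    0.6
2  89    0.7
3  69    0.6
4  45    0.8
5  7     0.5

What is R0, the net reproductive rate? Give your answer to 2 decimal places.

lx = nx/n0 = nx/100: 1, 0.9, 0.89, 0.69, 0.45, 0.07
lx·mx by age: 0, 0.54, 0.623, 0.414, 0.36, 0.035
R0 = Σ lx·mx = 1.972 → 1.97

1.97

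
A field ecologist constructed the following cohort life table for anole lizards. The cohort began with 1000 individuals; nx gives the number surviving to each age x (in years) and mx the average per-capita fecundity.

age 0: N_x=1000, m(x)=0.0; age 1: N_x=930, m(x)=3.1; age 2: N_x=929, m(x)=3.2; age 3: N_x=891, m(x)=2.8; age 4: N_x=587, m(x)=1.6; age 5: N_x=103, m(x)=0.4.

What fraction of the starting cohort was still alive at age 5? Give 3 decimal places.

0.103

l_5 = n_5/n_0 = 103/1000 = 0.103 → 0.103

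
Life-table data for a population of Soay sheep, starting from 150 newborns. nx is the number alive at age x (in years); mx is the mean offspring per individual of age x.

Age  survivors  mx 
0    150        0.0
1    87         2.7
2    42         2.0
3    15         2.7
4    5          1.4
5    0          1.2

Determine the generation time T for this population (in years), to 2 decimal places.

1.51

lx = nx/n0 = nx/150: 1, 0.58, 0.28, 0.1, 0.03333…, 0
lx·mx: 0, 1.566, 0.56, 0.27, 0.046667…, 0 → R0 = 2.442667…
x·lx·mx: 0, 1.566, 1.12, 0.81, 0.186667…, 0 → Σ = 3.682667…
T = 3.682667… / 2.442667… = 1.507642… → 1.51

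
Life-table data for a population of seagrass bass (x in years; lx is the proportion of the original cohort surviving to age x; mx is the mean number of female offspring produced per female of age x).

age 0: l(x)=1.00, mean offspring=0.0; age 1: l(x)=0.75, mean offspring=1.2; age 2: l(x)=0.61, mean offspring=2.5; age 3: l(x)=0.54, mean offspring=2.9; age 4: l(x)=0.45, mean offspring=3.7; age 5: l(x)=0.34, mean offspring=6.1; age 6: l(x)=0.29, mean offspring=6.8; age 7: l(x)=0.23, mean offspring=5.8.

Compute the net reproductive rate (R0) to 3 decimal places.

lx·mx by age: 0, 0.9, 1.525, 1.566, 1.665, 2.074, 1.972, 1.334
R0 = Σ lx·mx = 11.036 → 11.036

11.036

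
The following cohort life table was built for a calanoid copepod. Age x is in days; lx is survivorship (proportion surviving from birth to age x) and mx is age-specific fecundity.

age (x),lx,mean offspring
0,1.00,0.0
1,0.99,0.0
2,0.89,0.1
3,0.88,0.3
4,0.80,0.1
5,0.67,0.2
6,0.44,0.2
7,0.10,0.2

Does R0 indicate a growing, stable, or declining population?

declining

R0 = Σ lx·mx = 0 + 0 + 0.089 + 0.264 + 0.08 + 0.134 + 0.088 + 0.02 = 0.675
R0 < 1, so the population is declining.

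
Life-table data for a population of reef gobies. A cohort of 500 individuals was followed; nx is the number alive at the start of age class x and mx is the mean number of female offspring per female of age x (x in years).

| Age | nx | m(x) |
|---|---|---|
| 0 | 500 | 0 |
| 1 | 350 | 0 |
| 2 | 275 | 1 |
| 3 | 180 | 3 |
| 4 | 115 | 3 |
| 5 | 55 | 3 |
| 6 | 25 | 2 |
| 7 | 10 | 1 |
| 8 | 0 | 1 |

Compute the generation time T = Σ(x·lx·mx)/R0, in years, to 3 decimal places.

3.426

lx = nx/n0 = nx/500: 1, 0.7, 0.55, 0.36, 0.23, 0.11, 0.05, 0.02, 0
lx·mx: 0, 0, 0.55, 1.08, 0.69, 0.33, 0.1, 0.02, 0 → R0 = 2.77
x·lx·mx: 0, 0, 1.1, 3.24, 2.76, 1.65, 0.6, 0.14, 0 → Σ = 9.49
T = 9.49 / 2.77 = 3.425993… → 3.426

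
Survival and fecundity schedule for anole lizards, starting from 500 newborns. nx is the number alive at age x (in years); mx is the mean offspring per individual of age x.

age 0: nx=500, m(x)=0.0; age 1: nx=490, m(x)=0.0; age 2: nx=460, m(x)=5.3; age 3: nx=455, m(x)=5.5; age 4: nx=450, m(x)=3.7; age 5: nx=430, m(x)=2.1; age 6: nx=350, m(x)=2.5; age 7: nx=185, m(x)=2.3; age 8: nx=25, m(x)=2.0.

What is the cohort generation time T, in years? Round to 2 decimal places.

3.63

lx = nx/n0 = nx/500: 1, 0.98, 0.92, 0.91, 0.9, 0.86, 0.7, 0.37, 0.05
lx·mx: 0, 0, 4.876, 5.005, 3.33, 1.806, 1.75, 0.851, 0.1 → R0 = 17.718
x·lx·mx: 0, 0, 9.752, 15.015, 13.32, 9.03, 10.5, 5.957, 0.8 → Σ = 64.374
T = 64.374 / 17.718 = 3.633254… → 3.63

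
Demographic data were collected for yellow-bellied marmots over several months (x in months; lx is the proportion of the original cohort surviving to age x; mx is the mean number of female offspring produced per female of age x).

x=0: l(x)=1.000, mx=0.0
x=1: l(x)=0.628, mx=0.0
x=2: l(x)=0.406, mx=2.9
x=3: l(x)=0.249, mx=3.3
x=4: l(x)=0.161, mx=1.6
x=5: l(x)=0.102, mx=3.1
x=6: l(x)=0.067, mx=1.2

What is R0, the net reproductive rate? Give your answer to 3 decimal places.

2.653

lx·mx by age: 0, 0, 1.1774, 0.8217, 0.2576, 0.3162, 0.0804
R0 = Σ lx·mx = 2.6533 → 2.653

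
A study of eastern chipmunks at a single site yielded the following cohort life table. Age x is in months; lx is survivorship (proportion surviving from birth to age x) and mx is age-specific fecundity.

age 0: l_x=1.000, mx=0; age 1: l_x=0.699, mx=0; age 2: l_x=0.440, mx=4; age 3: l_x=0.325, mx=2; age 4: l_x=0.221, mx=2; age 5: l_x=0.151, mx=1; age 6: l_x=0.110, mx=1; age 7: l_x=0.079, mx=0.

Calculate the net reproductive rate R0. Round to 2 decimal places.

3.11

lx·mx by age: 0, 0, 1.76, 0.65, 0.442, 0.151, 0.11, 0
R0 = Σ lx·mx = 3.113 → 3.11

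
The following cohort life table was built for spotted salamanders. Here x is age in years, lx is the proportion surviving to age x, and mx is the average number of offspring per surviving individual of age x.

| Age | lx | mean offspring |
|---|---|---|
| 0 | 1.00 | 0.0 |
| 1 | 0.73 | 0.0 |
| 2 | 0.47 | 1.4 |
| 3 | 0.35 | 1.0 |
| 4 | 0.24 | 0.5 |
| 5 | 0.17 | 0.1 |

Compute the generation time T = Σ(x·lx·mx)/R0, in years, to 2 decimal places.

2.56

lx·mx: 0, 0, 0.658, 0.35, 0.12, 0.017 → R0 = 1.145
x·lx·mx: 0, 0, 1.316, 1.05, 0.48, 0.085 → Σ = 2.931
T = 2.931 / 1.145 = 2.559825… → 2.56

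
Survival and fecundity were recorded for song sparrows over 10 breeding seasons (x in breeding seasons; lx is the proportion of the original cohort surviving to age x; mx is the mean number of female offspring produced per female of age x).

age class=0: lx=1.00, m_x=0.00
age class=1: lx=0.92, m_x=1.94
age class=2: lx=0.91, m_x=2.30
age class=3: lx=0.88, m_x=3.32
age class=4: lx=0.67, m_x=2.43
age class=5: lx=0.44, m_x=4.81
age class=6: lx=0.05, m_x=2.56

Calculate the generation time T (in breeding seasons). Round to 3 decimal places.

3.055

lx·mx: 0, 1.7848, 2.093, 2.9216, 1.6281, 2.1164, 0.128 → R0 = 10.6719
x·lx·mx: 0, 1.7848, 4.186, 8.7648, 6.5124, 10.582, 0.768 → Σ = 32.598
T = 32.598 / 10.6719 = 3.054564… → 3.055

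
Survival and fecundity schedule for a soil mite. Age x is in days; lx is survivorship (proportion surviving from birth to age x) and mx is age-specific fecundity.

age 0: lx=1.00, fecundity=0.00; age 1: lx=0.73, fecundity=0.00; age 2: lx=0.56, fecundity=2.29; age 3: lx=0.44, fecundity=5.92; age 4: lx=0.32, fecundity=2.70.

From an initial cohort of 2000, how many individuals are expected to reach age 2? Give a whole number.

Expected survivors = N0 · l_2 = 2000 × 0.56 = 1120 → 1120

1120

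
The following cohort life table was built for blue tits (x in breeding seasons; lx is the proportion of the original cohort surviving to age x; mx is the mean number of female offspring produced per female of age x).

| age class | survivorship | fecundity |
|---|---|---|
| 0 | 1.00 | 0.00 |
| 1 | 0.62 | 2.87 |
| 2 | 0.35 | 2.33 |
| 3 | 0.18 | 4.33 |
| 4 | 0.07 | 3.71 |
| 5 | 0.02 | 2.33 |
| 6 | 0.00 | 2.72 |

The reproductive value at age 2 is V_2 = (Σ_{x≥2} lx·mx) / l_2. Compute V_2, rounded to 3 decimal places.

5.432

lx·mx for x ≥ 2: 0.8155, 0.7794, 0.2597, 0.0466, 0 → sum = 1.9012
V_2 = 1.9012 / l_2 = 1.9012 / 0.35 = 5.432 → 5.432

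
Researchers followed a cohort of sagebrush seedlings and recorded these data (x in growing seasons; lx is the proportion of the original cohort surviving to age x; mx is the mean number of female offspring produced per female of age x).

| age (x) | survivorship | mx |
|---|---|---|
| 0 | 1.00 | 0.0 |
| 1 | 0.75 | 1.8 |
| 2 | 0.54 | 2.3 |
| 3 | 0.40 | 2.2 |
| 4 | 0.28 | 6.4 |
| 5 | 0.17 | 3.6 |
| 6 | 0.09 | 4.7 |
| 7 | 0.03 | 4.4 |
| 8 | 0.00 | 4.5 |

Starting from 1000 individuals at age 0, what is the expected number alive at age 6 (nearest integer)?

Expected survivors = N0 · l_6 = 1000 × 0.09 = 90 → 90

90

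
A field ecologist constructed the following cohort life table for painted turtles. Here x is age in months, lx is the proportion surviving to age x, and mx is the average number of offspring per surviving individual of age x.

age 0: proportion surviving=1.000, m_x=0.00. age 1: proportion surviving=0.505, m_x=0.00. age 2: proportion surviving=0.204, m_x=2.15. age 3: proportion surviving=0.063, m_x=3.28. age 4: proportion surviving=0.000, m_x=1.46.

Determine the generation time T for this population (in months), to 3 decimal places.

lx·mx: 0, 0, 0.4386, 0.20664, 0 → R0 = 0.64524
x·lx·mx: 0, 0, 0.8772, 0.61992, 0 → Σ = 1.49712
T = 1.49712 / 0.64524 = 2.320253… → 2.320

2.320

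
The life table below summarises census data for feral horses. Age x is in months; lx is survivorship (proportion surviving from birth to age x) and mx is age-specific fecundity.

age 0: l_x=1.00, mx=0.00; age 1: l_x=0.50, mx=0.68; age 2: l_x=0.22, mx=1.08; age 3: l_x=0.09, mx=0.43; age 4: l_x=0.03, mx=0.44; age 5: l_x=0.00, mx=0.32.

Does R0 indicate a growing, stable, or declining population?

declining

R0 = Σ lx·mx = 0 + 0.34 + 0.2376 + 0.0387 + 0.0132 + 0 = 0.6295
R0 < 1, so the population is declining.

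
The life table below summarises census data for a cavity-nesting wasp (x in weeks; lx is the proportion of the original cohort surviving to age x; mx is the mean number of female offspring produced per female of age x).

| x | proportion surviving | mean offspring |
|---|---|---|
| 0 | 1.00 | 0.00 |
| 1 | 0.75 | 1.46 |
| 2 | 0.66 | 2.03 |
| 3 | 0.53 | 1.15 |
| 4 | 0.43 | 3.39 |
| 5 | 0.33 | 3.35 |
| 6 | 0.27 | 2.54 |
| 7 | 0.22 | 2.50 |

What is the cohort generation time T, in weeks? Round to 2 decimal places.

lx·mx: 0, 1.095, 1.3398, 0.6095, 1.4577, 1.1055, 0.6858, 0.55 → R0 = 6.8433
x·lx·mx: 0, 1.095, 2.6796, 1.8285, 5.8308, 5.5275, 4.1148, 3.85 → Σ = 24.9262
T = 24.9262 / 6.8433 = 3.642424… → 3.64

3.64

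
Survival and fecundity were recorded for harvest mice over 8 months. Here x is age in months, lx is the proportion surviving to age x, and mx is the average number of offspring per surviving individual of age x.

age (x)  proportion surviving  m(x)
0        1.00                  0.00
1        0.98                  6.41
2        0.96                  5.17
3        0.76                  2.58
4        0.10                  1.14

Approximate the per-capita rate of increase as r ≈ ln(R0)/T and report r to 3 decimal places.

R0 = Σ lx·mx = 0 + 6.2818 + 4.9632 + 1.9608 + 0.114 = 13.3198
Σ x·lx·mx = 22.5466; T = 22.5466/13.3198 = 1.69271…
r ≈ ln(R0)/T = ln(13.3198)/1.69271… = 1.52965… → 1.530

1.530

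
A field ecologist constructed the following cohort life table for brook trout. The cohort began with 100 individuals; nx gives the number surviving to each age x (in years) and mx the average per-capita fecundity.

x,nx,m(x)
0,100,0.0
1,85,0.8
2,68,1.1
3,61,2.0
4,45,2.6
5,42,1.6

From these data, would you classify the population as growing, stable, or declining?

lx = nx/n0 = nx/100: 1, 0.85, 0.68, 0.61, 0.45, 0.42
R0 = Σ lx·mx = 0 + 0.68 + 0.748 + 1.22 + 1.17 + 0.672 = 4.49
R0 > 1, so the population is growing.

growing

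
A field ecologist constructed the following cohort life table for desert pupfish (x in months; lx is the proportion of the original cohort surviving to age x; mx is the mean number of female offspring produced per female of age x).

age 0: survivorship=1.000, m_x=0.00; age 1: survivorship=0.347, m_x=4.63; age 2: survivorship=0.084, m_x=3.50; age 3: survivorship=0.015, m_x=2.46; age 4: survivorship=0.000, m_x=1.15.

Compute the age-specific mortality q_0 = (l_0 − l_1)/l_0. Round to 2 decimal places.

q_0 = (l_0 − l_1) / l_0 = (1 − 0.347) / 1
     = 0.653 / 1 = 0.653 → 0.65

0.65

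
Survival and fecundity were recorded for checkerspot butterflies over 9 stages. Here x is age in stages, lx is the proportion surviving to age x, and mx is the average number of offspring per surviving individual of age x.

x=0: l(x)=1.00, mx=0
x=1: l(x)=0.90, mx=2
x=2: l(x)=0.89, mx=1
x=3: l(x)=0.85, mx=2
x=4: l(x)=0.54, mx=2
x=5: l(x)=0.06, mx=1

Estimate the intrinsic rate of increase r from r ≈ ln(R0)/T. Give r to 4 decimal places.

0.7111

R0 = Σ lx·mx = 0 + 1.8 + 0.89 + 1.7 + 1.08 + 0.06 = 5.53
Σ x·lx·mx = 13.3; T = 13.3/5.53 = 2.40506…
r ≈ ln(R0)/T = ln(5.53)/2.40506… = 0.711078… → 0.7111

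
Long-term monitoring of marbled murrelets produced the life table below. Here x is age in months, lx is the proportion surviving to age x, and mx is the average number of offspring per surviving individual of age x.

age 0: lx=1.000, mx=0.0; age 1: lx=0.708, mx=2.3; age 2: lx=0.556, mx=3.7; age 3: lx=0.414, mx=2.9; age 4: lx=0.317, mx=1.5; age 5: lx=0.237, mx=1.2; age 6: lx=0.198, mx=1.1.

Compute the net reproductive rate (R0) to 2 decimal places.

lx·mx by age: 0, 1.6284, 2.0572, 1.2006, 0.4755, 0.2844, 0.2178
R0 = Σ lx·mx = 5.8639 → 5.86

5.86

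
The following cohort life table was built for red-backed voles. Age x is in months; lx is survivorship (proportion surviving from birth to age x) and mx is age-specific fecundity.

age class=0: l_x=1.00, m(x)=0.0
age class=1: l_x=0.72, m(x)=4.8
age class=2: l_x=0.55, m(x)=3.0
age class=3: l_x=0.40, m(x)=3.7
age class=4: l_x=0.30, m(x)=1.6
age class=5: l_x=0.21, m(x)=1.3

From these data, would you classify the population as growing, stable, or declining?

R0 = Σ lx·mx = 0 + 3.456 + 1.65 + 1.48 + 0.48 + 0.273 = 7.339
R0 > 1, so the population is growing.

growing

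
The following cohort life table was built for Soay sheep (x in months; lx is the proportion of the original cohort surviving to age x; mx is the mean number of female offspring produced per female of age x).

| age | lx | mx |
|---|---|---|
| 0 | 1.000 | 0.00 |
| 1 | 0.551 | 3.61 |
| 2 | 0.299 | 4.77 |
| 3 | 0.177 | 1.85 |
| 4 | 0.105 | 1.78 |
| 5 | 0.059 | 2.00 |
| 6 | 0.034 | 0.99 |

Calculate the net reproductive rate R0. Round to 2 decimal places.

4.08

lx·mx by age: 0, 1.98911, 1.42623, 0.32745, 0.1869, 0.118, 0.03366
R0 = Σ lx·mx = 4.08135 → 4.08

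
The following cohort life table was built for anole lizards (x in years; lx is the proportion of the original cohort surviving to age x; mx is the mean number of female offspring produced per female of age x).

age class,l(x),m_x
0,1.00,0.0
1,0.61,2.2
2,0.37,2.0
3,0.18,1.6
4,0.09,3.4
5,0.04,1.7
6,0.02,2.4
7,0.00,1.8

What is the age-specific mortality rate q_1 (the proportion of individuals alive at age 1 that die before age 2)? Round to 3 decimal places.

q_1 = (l_1 − l_2) / l_1 = (0.61 − 0.37) / 0.61
     = 0.24 / 0.61 = 0.393443… → 0.393

0.393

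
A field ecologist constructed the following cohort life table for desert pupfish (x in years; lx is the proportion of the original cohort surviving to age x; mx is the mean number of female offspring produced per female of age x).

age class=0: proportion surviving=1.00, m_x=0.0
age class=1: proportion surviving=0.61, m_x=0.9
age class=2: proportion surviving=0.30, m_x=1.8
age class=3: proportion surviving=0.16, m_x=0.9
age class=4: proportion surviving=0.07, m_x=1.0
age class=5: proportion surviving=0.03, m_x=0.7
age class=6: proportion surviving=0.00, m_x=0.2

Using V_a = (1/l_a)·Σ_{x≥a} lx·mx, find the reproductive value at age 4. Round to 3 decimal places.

1.300

lx·mx for x ≥ 4: 0.07, 0.021, 0 → sum = 0.091
V_4 = 0.091 / l_4 = 0.091 / 0.07 = 1.3 → 1.300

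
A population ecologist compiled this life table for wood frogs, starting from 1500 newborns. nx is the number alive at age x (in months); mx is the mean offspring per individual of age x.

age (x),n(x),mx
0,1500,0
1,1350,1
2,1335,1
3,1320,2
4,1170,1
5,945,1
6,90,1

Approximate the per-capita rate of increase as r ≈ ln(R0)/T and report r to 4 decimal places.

lx = nx/n0 = nx/1500: 1, 0.9, 0.89, 0.88, 0.78, 0.63, 0.06
R0 = Σ lx·mx = 0 + 0.9 + 0.89 + 1.76 + 0.78 + 0.63 + 0.06 = 5.02
Σ x·lx·mx = 14.59; T = 14.59/5.02 = 2.90637…
r ≈ ln(R0)/T = ln(5.02)/2.90637… = 0.555135… → 0.5551

0.5551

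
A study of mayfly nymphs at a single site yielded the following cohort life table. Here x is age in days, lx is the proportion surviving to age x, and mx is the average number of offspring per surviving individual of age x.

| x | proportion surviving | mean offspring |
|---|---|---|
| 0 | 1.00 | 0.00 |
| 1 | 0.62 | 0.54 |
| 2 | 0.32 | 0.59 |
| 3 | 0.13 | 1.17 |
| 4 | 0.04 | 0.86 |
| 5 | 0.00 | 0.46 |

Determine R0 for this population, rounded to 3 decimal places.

lx·mx by age: 0, 0.3348, 0.1888, 0.1521, 0.0344, 0
R0 = Σ lx·mx = 0.7101 → 0.710

0.710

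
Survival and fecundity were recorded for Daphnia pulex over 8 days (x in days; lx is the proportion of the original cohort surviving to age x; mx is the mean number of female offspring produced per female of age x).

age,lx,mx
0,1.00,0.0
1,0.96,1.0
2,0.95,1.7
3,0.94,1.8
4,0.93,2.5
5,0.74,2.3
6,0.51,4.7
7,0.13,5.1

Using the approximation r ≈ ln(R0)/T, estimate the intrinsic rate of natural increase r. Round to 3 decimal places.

0.598

R0 = Σ lx·mx = 0 + 0.96 + 1.615 + 1.692 + 2.325 + 1.702 + 2.397 + 0.663 = 11.354
Σ x·lx·mx = 46.099; T = 46.099/11.354 = 4.06016…
r ≈ ln(R0)/T = ln(11.354)/4.06016… = 0.59839… → 0.598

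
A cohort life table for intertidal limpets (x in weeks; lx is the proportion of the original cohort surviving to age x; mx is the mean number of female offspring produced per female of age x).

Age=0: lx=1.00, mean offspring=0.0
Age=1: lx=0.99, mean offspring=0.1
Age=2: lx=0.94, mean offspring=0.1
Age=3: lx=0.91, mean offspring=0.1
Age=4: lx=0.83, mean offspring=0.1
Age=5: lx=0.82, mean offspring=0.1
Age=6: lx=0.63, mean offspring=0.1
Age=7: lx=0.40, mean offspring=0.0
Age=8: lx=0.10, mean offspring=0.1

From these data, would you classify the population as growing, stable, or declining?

declining

R0 = Σ lx·mx = 0 + 0.099 + 0.094 + 0.091 + 0.083 + 0.082 + 0.063 + 0 + 0.01 = 0.522
R0 < 1, so the population is declining.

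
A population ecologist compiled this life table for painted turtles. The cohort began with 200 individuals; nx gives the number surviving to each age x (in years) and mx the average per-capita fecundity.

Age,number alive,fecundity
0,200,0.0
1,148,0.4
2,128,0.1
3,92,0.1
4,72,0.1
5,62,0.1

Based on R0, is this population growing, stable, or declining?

lx = nx/n0 = nx/200: 1, 0.74, 0.64, 0.46, 0.36, 0.31
R0 = Σ lx·mx = 0 + 0.296 + 0.064 + 0.046 + 0.036 + 0.031 = 0.473
R0 < 1, so the population is declining.

declining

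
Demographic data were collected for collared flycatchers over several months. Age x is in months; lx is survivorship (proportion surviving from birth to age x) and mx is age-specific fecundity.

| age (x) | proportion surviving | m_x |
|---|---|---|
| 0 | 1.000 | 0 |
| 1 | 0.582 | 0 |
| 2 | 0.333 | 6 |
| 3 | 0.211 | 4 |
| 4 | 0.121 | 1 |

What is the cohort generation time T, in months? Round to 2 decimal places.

2.37

lx·mx: 0, 0, 1.998, 0.844, 0.121 → R0 = 2.963
x·lx·mx: 0, 0, 3.996, 2.532, 0.484 → Σ = 7.012
T = 7.012 / 2.963 = 2.36652… → 2.37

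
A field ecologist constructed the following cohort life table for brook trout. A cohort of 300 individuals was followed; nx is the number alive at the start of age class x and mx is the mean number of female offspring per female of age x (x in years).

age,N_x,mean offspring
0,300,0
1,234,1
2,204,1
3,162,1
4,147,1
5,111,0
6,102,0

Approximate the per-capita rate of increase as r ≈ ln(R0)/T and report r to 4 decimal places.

lx = nx/n0 = nx/300: 1, 0.78, 0.68, 0.54, 0.49, 0.37, 0.34
R0 = Σ lx·mx = 0 + 0.78 + 0.68 + 0.54 + 0.49 + 0 + 0 = 2.49
Σ x·lx·mx = 5.72; T = 5.72/2.49 = 2.29719…
r ≈ ln(R0)/T = ln(2.49)/2.29719… = 0.39713… → 0.3971

0.3971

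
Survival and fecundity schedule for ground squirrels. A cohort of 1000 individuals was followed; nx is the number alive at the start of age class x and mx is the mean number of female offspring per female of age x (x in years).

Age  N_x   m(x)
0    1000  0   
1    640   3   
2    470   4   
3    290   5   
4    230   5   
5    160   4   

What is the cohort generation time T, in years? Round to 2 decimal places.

2.53

lx = nx/n0 = nx/1000: 1, 0.64, 0.47, 0.29, 0.23, 0.16
lx·mx: 0, 1.92, 1.88, 1.45, 1.15, 0.64 → R0 = 7.04
x·lx·mx: 0, 1.92, 3.76, 4.35, 4.6, 3.2 → Σ = 17.83
T = 17.83 / 7.04 = 2.53267… → 2.53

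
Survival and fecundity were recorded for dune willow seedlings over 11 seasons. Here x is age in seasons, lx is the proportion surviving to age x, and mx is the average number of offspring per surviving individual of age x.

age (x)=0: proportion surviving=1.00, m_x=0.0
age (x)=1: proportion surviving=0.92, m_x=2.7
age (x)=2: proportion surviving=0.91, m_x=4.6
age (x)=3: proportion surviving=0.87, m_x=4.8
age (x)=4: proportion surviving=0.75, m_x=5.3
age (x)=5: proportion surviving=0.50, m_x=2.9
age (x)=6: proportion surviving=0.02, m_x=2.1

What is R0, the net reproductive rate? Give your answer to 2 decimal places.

16.31

lx·mx by age: 0, 2.484, 4.186, 4.176, 3.975, 1.45, 0.042
R0 = Σ lx·mx = 16.313 → 16.31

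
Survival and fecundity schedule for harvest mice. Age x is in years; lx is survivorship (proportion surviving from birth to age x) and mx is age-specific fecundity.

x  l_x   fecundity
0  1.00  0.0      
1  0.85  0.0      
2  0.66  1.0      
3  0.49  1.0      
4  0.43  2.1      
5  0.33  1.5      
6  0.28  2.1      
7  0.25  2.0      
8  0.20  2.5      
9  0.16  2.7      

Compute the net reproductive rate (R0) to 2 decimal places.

lx·mx by age: 0, 0, 0.66, 0.49, 0.903, 0.495, 0.588, 0.5, 0.5, 0.432
R0 = Σ lx·mx = 4.568 → 4.57

4.57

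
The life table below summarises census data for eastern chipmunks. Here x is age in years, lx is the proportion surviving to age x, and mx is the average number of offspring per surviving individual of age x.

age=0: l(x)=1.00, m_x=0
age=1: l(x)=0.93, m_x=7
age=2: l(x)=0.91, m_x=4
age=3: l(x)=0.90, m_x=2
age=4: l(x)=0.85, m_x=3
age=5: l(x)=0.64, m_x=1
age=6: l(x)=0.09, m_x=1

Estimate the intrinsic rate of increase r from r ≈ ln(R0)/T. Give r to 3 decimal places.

R0 = Σ lx·mx = 0 + 6.51 + 3.64 + 1.8 + 2.55 + 0.64 + 0.09 = 15.23
Σ x·lx·mx = 33.13; T = 33.13/15.23 = 2.17531…
r ≈ ln(R0)/T = ln(15.23)/2.17531… = 1.2519… → 1.252

1.252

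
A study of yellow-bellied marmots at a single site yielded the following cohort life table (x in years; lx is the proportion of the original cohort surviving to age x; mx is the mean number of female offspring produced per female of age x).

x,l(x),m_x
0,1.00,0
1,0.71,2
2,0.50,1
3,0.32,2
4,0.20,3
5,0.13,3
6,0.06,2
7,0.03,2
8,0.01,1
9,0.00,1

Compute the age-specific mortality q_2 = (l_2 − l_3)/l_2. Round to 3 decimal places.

0.360

q_2 = (l_2 − l_3) / l_2 = (0.5 − 0.32) / 0.5
     = 0.18 / 0.5 = 0.36 → 0.360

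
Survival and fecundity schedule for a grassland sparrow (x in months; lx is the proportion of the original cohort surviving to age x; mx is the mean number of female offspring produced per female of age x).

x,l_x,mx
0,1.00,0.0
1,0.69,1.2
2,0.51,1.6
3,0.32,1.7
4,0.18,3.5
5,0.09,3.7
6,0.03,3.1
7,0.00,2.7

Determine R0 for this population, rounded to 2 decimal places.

lx·mx by age: 0, 0.828, 0.816, 0.544, 0.63, 0.333, 0.093, 0
R0 = Σ lx·mx = 3.244 → 3.24

3.24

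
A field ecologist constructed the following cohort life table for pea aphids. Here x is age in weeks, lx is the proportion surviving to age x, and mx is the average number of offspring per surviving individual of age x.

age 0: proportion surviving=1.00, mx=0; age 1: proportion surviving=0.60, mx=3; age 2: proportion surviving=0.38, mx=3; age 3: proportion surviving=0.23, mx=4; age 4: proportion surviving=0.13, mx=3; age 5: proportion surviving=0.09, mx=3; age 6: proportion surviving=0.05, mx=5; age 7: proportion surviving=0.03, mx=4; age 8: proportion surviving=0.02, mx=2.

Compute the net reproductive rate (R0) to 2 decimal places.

4.93

lx·mx by age: 0, 1.8, 1.14, 0.92, 0.39, 0.27, 0.25, 0.12, 0.04
R0 = Σ lx·mx = 4.93 → 4.93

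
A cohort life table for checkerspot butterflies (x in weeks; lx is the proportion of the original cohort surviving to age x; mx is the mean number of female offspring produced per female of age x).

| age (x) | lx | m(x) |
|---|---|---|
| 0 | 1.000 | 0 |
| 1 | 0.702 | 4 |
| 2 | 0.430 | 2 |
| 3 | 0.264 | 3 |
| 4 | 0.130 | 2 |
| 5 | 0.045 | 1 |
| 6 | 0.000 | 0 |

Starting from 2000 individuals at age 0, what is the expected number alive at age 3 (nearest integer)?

528

Expected survivors = N0 · l_3 = 2000 × 0.264 = 528 → 528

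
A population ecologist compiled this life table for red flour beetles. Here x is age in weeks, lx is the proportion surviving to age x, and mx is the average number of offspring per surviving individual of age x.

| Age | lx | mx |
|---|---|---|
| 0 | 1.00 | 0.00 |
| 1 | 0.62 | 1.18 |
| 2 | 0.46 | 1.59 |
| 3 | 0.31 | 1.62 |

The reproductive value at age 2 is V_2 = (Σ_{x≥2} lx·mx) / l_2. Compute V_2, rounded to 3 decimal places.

lx·mx for x ≥ 2: 0.7314, 0.5022 → sum = 1.2336
V_2 = 1.2336 / l_2 = 1.2336 / 0.46 = 2.681739… → 2.682

2.682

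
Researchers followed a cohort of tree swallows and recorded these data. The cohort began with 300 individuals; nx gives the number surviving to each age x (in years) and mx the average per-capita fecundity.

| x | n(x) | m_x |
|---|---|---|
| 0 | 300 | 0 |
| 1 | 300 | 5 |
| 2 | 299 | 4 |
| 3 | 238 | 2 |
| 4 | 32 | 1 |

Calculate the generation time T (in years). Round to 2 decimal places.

lx = nx/n0 = nx/300: 1, 1, 0.99667…, 0.79333…, 0.10667…
lx·mx: 0, 5, 3.986667…, 1.586667…, 0.106667… → R0 = 10.68…
x·lx·mx: 0, 5, 7.973333…, 4.76…, 0.426667… → Σ = 18.16…
T = 18.16… / 10.68… = 1.700375… → 1.70

1.70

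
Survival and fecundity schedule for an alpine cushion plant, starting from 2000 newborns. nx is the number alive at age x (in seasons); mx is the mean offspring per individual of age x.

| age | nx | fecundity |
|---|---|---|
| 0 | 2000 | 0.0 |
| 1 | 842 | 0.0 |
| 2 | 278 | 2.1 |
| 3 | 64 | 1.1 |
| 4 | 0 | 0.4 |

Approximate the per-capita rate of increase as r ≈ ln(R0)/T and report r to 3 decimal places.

lx = nx/n0 = nx/2000: 1, 0.421, 0.139, 0.032, 0
R0 = Σ lx·mx = 0 + 0 + 0.2919 + 0.0352 + 0 = 0.3271
Σ x·lx·mx = 0.6894; T = 0.6894/0.3271 = 2.10761…
r ≈ ln(R0)/T = ln(0.3271)/2.10761… = -0.53022… → -0.530

-0.530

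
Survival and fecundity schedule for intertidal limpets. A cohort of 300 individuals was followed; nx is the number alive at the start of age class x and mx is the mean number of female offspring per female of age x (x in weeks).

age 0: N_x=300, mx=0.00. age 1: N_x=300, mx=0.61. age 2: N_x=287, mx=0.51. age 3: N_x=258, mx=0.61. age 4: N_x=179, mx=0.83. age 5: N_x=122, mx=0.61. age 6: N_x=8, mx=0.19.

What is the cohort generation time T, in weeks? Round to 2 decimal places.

lx = nx/n0 = nx/300: 1, 1, 0.95667…, 0.86, 0.59667…, 0.40667…, 0.02667…
lx·mx: 0, 0.61, 0.4879…, 0.5246, 0.495233…, 0.248067…, 0.005067… → R0 = 2.370867…
x·lx·mx: 0, 0.61, 0.9758…, 1.5738, 1.980933…, 1.240333…, 0.0304… → Σ = 6.411267…
T = 6.411267… / 2.370867… = 2.704187… → 2.70

2.70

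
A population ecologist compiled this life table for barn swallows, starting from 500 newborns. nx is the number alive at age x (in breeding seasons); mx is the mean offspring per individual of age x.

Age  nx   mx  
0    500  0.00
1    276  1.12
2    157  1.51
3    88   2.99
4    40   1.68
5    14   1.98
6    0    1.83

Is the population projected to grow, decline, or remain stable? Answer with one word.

growing

lx = nx/n0 = nx/500: 1, 0.552, 0.314, 0.176, 0.08, 0.028, 0
R0 = Σ lx·mx = 0 + 0.61824 + 0.47414 + 0.52624 + 0.1344 + 0.05544 + 0 = 1.80846
R0 > 1, so the population is growing.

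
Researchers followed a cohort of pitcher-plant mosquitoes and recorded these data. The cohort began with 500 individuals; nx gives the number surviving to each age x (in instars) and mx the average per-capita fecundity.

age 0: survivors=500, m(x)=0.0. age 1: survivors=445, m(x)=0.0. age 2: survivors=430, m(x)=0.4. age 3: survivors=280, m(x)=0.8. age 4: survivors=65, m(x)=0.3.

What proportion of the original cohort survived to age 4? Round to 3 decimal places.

l_4 = n_4/n_0 = 65/500 = 0.13 → 0.130

0.130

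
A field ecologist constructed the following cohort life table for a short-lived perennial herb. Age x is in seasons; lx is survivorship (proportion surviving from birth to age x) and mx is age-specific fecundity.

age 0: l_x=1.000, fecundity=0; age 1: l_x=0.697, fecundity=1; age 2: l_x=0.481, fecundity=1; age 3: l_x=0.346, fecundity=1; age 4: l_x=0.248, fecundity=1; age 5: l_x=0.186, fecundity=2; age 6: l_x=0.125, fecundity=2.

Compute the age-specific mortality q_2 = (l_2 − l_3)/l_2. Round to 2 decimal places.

0.28

q_2 = (l_2 − l_3) / l_2 = (0.481 − 0.346) / 0.481
     = 0.135 / 0.481 = 0.280665… → 0.28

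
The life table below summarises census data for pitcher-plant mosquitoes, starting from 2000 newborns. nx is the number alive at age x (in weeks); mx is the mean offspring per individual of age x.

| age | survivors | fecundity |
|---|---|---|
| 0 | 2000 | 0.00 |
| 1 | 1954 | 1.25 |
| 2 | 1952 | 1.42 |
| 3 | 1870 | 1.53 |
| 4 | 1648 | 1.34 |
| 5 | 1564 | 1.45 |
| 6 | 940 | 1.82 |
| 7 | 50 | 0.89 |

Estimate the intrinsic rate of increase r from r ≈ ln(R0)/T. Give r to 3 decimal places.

0.595

lx = nx/n0 = nx/2000: 1, 0.977, 0.976, 0.935, 0.824, 0.782, 0.47, 0.025
R0 = Σ lx·mx = 0 + 1.22125 + 1.38592 + 1.43055 + 1.10416 + 1.1339 + 0.8554 + 0.02225 = 7.15343
Σ x·lx·mx = 23.65903; T = 23.65903/7.15343 = 3.30737…
r ≈ ln(R0)/T = ln(7.15343)/3.30737… = 0.59491… → 0.595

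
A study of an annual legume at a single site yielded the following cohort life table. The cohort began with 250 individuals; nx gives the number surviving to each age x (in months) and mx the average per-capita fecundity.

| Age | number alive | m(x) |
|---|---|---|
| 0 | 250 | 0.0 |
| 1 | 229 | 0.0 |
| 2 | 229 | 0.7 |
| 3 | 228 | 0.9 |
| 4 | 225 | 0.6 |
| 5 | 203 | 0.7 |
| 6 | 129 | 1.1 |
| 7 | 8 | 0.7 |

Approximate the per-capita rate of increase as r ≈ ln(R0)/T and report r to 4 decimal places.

lx = nx/n0 = nx/250: 1, 0.916, 0.916, 0.912, 0.9, 0.812, 0.516, 0.032
R0 = Σ lx·mx = 0 + 0 + 0.6412 + 0.8208 + 0.54 + 0.5684 + 0.5676 + 0.0224 = 3.1604
Σ x·lx·mx = 12.3092; T = 12.3092/3.1604 = 3.89482…
r ≈ ln(R0)/T = ln(3.1604)/3.89482… = 0.295443… → 0.2954

0.2954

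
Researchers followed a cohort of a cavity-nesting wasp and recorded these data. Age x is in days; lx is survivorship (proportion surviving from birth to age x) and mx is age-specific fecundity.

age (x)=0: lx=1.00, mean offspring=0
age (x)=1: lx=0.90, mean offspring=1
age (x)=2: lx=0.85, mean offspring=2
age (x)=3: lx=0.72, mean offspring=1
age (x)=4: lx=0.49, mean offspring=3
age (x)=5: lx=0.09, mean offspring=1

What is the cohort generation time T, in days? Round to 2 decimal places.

lx·mx: 0, 0.9, 1.7, 0.72, 1.47, 0.09 → R0 = 4.88
x·lx·mx: 0, 0.9, 3.4, 2.16, 5.88, 0.45 → Σ = 12.79
T = 12.79 / 4.88 = 2.620902… → 2.62

2.62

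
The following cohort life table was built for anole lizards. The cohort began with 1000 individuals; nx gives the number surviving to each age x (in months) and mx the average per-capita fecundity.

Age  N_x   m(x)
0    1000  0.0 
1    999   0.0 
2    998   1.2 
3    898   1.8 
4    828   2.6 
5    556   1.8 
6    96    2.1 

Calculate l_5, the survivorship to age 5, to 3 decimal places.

l_5 = n_5/n_0 = 556/1000 = 0.556 → 0.556

0.556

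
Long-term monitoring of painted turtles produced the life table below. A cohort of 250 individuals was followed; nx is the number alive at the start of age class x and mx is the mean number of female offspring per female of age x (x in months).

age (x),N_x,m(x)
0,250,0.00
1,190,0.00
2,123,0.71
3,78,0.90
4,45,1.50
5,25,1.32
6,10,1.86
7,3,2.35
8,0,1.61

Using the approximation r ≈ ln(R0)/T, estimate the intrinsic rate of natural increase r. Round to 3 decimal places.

0.037

lx = nx/n0 = nx/250: 1, 0.76, 0.492, 0.312, 0.18, 0.1, 0.04, 0.012, 0
R0 = Σ lx·mx = 0 + 0 + 0.34932 + 0.2808 + 0.27 + 0.132 + 0.0744 + 0.0282 + 0 = 1.13472
Σ x·lx·mx = 3.92484; T = 3.92484/1.13472 = 3.45886…
r ≈ ln(R0)/T = ln(1.13472)/3.45886… = 0.03654… → 0.037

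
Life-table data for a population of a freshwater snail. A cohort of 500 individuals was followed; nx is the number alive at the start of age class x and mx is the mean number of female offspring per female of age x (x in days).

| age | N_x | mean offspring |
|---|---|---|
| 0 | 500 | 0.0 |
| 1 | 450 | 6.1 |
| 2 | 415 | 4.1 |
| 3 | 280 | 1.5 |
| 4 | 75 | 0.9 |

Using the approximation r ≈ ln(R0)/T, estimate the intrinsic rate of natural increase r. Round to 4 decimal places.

1.4711

lx = nx/n0 = nx/500: 1, 0.9, 0.83, 0.56, 0.15
R0 = Σ lx·mx = 0 + 5.49 + 3.403 + 0.84 + 0.135 = 9.868
Σ x·lx·mx = 15.356; T = 15.356/9.868 = 1.55614…
r ≈ ln(R0)/T = ln(9.868)/1.55614… = 1.471137… → 1.4711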